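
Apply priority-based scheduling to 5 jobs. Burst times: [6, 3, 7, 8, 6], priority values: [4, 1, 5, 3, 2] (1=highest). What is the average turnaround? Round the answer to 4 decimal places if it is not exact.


Sort by priority (ascending = highest first):
Order: [(1, 3), (2, 6), (3, 8), (4, 6), (5, 7)]
Completion times:
  Priority 1, burst=3, C=3
  Priority 2, burst=6, C=9
  Priority 3, burst=8, C=17
  Priority 4, burst=6, C=23
  Priority 5, burst=7, C=30
Average turnaround = 82/5 = 16.4

16.4


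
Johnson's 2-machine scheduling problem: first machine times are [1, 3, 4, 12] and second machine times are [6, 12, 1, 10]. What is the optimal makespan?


Apply Johnson's rule:
  Group 1 (a <= b): [(1, 1, 6), (2, 3, 12)]
  Group 2 (a > b): [(4, 12, 10), (3, 4, 1)]
Optimal job order: [1, 2, 4, 3]
Schedule:
  Job 1: M1 done at 1, M2 done at 7
  Job 2: M1 done at 4, M2 done at 19
  Job 4: M1 done at 16, M2 done at 29
  Job 3: M1 done at 20, M2 done at 30
Makespan = 30

30


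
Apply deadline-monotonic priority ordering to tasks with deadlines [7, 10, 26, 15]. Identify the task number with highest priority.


Sort tasks by relative deadline (ascending):
  Task 1: deadline = 7
  Task 2: deadline = 10
  Task 4: deadline = 15
  Task 3: deadline = 26
Priority order (highest first): [1, 2, 4, 3]
Highest priority task = 1

1


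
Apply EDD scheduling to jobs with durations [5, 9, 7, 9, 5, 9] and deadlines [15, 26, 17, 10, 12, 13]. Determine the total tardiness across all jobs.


Sort by due date (EDD order): [(9, 10), (5, 12), (9, 13), (5, 15), (7, 17), (9, 26)]
Compute completion times and tardiness:
  Job 1: p=9, d=10, C=9, tardiness=max(0,9-10)=0
  Job 2: p=5, d=12, C=14, tardiness=max(0,14-12)=2
  Job 3: p=9, d=13, C=23, tardiness=max(0,23-13)=10
  Job 4: p=5, d=15, C=28, tardiness=max(0,28-15)=13
  Job 5: p=7, d=17, C=35, tardiness=max(0,35-17)=18
  Job 6: p=9, d=26, C=44, tardiness=max(0,44-26)=18
Total tardiness = 61

61


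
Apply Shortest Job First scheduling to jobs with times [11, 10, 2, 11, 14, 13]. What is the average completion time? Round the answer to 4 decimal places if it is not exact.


SJF order (ascending): [2, 10, 11, 11, 13, 14]
Completion times:
  Job 1: burst=2, C=2
  Job 2: burst=10, C=12
  Job 3: burst=11, C=23
  Job 4: burst=11, C=34
  Job 5: burst=13, C=47
  Job 6: burst=14, C=61
Average completion = 179/6 = 29.8333

29.8333


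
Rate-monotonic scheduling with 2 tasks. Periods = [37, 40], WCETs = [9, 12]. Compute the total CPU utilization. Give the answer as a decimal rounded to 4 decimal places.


Compute individual utilizations (exact fractions):
  Task 1: C/T = 9/37 (approx. 0.2432)
  Task 2: C/T = 12/40 = 3/10 (approx. 0.3)
Total utilization U = 9/37 + 3/10 = 201/370
Rounded to 4 decimal places: U = 0.5432
RM (Liu & Layland) bound for 2 tasks = 0.828427; compare with U = 201/370 (approx. 0.543243)
U <= bound, so schedulable by RM sufficient condition.

0.5432


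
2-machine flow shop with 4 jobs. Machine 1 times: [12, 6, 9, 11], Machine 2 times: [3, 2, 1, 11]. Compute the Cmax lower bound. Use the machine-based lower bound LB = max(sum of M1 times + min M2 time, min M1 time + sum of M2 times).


LB1 = sum(M1 times) + min(M2 times) = 38 + 1 = 39
LB2 = min(M1 times) + sum(M2 times) = 6 + 17 = 23
Lower bound = max(LB1, LB2) = max(39, 23) = 39

39


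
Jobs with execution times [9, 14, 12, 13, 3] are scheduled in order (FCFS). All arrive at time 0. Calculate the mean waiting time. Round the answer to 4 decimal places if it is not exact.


FCFS order (as given): [9, 14, 12, 13, 3]
Waiting times:
  Job 1: wait = 0
  Job 2: wait = 9
  Job 3: wait = 23
  Job 4: wait = 35
  Job 5: wait = 48
Sum of waiting times = 115
Average waiting time = 115/5 = 23.0

23.0


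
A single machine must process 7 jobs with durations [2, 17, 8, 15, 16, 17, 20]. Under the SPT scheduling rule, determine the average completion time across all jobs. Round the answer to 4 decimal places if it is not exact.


Sort jobs by processing time (SPT order): [2, 8, 15, 16, 17, 17, 20]
Compute completion times sequentially:
  Job 1: processing = 2, completes at 2
  Job 2: processing = 8, completes at 10
  Job 3: processing = 15, completes at 25
  Job 4: processing = 16, completes at 41
  Job 5: processing = 17, completes at 58
  Job 6: processing = 17, completes at 75
  Job 7: processing = 20, completes at 95
Sum of completion times = 306
Average completion time = 306/7 = 43.7143

43.7143


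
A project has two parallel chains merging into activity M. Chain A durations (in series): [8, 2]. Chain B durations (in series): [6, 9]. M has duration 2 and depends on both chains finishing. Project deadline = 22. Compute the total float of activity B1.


Forward pass: ES(B1) = sum of predecessors on chain B = 0
EF = ES + duration = 0 + 6 = 6
Backward pass: LF(M) = deadline = 22; LS(M) = 22 - 2 = 20
LF(B1) = LS(M) - sum(successors on chain B) = 20 - 9 = 11
LS = LF - duration = 11 - 6 = 5
Total float = LS - ES = 5 - 0 = 5

5


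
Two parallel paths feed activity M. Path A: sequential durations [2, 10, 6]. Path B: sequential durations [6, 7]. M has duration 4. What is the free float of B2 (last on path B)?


ES(B2) = sum of predecessors on chain B = 6
EF(B2) = ES + duration = 6 + 7 = 13
Successor of B2 is M. ES(M) = max(sum(A), sum(B)) = max(18, 13) = 18
Free float = ES(successor) - EF(current) = 18 - 13 = 5

5


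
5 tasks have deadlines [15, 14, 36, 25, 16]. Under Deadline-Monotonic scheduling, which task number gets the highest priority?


Sort tasks by relative deadline (ascending):
  Task 2: deadline = 14
  Task 1: deadline = 15
  Task 5: deadline = 16
  Task 4: deadline = 25
  Task 3: deadline = 36
Priority order (highest first): [2, 1, 5, 4, 3]
Highest priority task = 2

2


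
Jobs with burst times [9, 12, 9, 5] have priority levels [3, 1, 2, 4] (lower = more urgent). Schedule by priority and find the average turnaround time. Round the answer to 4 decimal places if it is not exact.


Sort by priority (ascending = highest first):
Order: [(1, 12), (2, 9), (3, 9), (4, 5)]
Completion times:
  Priority 1, burst=12, C=12
  Priority 2, burst=9, C=21
  Priority 3, burst=9, C=30
  Priority 4, burst=5, C=35
Average turnaround = 98/4 = 24.5

24.5


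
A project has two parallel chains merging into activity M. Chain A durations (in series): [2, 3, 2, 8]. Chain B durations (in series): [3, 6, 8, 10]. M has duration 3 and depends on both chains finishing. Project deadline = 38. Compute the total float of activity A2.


Forward pass: ES(A2) = sum of predecessors on chain A = 2
EF = ES + duration = 2 + 3 = 5
Backward pass: LF(M) = deadline = 38; LS(M) = 38 - 3 = 35
LF(A2) = LS(M) - sum(successors on chain A) = 35 - 10 = 25
LS = LF - duration = 25 - 3 = 22
Total float = LS - ES = 22 - 2 = 20

20


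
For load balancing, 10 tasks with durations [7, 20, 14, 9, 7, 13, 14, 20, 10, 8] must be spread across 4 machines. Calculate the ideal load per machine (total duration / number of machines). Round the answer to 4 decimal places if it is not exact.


Total processing time = 7 + 20 + 14 + 9 + 7 + 13 + 14 + 20 + 10 + 8 = 122
Number of machines = 4
Ideal balanced load = 122 / 4 = 30.5

30.5


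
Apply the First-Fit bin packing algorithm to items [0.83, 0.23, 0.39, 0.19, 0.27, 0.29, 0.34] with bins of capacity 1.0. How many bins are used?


Place items sequentially using First-Fit:
  Item 0.83 -> new Bin 1
  Item 0.23 -> new Bin 2
  Item 0.39 -> Bin 2 (now 0.62)
  Item 0.19 -> Bin 2 (now 0.81)
  Item 0.27 -> new Bin 3
  Item 0.29 -> Bin 3 (now 0.56)
  Item 0.34 -> Bin 3 (now 0.9)
Total bins used = 3

3


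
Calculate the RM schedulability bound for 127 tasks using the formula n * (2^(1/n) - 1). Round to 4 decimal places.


Compute 2^(1/127) = 1.0054727730
Subtract 1: 1.0054727730 - 1 = 0.0054727730
Multiply by n: 127 * 0.0054727730 = 0.6950421710
Round to 4 dp: 0.6950

0.6950


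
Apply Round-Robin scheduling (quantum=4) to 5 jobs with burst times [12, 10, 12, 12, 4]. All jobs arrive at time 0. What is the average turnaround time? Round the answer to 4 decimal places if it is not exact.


Time quantum = 4
Execution trace:
  J1 runs 4 units, time = 4
  J2 runs 4 units, time = 8
  J3 runs 4 units, time = 12
  J4 runs 4 units, time = 16
  J5 runs 4 units, time = 20
  J1 runs 4 units, time = 24
  J2 runs 4 units, time = 28
  J3 runs 4 units, time = 32
  J4 runs 4 units, time = 36
  J1 runs 4 units, time = 40
  J2 runs 2 units, time = 42
  J3 runs 4 units, time = 46
  J4 runs 4 units, time = 50
Finish times: [40, 42, 46, 50, 20]
Average turnaround = 198/5 = 39.6

39.6


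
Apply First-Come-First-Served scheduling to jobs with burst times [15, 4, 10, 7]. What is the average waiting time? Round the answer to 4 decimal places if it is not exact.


FCFS order (as given): [15, 4, 10, 7]
Waiting times:
  Job 1: wait = 0
  Job 2: wait = 15
  Job 3: wait = 19
  Job 4: wait = 29
Sum of waiting times = 63
Average waiting time = 63/4 = 15.75

15.75


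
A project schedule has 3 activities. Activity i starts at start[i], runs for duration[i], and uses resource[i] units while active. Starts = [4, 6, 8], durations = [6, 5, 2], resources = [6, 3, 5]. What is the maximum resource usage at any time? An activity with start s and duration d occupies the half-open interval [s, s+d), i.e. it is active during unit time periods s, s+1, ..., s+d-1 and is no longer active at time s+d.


Each activity i is active on [start_i, start_i + duration_i).
Compute total resource usage per time slot:
  t=0: active resources = [], total = 0
  t=1: active resources = [], total = 0
  t=2: active resources = [], total = 0
  t=3: active resources = [], total = 0
  t=4: active resources = [6], total = 6
  t=5: active resources = [6], total = 6
  t=6: active resources = [6, 3], total = 9
  t=7: active resources = [6, 3], total = 9
  t=8: active resources = [6, 3, 5], total = 14
  t=9: active resources = [6, 3, 5], total = 14
  t=10: active resources = [3], total = 3
Peak resource demand = 14

14


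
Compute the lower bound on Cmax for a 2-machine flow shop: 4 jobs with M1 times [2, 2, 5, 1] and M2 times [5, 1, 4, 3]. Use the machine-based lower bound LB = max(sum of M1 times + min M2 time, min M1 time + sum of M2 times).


LB1 = sum(M1 times) + min(M2 times) = 10 + 1 = 11
LB2 = min(M1 times) + sum(M2 times) = 1 + 13 = 14
Lower bound = max(LB1, LB2) = max(11, 14) = 14

14


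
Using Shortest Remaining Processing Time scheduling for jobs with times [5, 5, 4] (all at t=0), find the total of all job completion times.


Since all jobs arrive at t=0, SRPT equals SPT ordering.
SPT order: [4, 5, 5]
Completion times:
  Job 1: p=4, C=4
  Job 2: p=5, C=9
  Job 3: p=5, C=14
Total completion time = 4 + 9 + 14 = 27

27


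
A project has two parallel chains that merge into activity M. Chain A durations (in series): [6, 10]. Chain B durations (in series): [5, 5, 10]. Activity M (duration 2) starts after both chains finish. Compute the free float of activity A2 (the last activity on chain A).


ES(A2) = sum of predecessors on chain A = 6
EF(A2) = ES + duration = 6 + 10 = 16
Successor of A2 is M. ES(M) = max(sum(A), sum(B)) = max(16, 20) = 20
Free float = ES(successor) - EF(current) = 20 - 16 = 4

4


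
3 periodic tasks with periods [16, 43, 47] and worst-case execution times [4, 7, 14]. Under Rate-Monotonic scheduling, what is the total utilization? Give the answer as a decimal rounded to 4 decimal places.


Compute individual utilizations (exact fractions):
  Task 1: C/T = 4/16 = 1/4 (approx. 0.25)
  Task 2: C/T = 7/43 (approx. 0.1628)
  Task 3: C/T = 14/47 (approx. 0.2979)
Total utilization U = 1/4 + 7/43 + 14/47 = 5745/8084
Rounded to 4 decimal places: U = 0.7107
RM (Liu & Layland) bound for 3 tasks = 0.779763; compare with U = 5745/8084 (approx. 0.710663)
U <= bound, so schedulable by RM sufficient condition.

0.7107


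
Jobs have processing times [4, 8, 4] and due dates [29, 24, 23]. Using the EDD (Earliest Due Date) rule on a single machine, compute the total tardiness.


Sort by due date (EDD order): [(4, 23), (8, 24), (4, 29)]
Compute completion times and tardiness:
  Job 1: p=4, d=23, C=4, tardiness=max(0,4-23)=0
  Job 2: p=8, d=24, C=12, tardiness=max(0,12-24)=0
  Job 3: p=4, d=29, C=16, tardiness=max(0,16-29)=0
Total tardiness = 0

0


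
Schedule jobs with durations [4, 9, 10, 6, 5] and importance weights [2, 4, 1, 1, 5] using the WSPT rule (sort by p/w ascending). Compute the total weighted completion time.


Compute p/w ratios and sort ascending (WSPT): [(5, 5), (4, 2), (9, 4), (6, 1), (10, 1)]
Compute weighted completion times:
  Job (p=5,w=5): C=5, w*C=5*5=25
  Job (p=4,w=2): C=9, w*C=2*9=18
  Job (p=9,w=4): C=18, w*C=4*18=72
  Job (p=6,w=1): C=24, w*C=1*24=24
  Job (p=10,w=1): C=34, w*C=1*34=34
Total weighted completion time = 173

173


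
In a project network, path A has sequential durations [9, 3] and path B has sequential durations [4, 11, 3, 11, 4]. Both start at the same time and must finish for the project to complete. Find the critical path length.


Path A total = 9 + 3 = 12
Path B total = 4 + 11 + 3 + 11 + 4 = 33
Critical path = longest path = max(12, 33) = 33

33


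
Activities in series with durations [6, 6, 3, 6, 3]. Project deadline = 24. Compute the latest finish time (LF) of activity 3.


LF(activity 3) = deadline - sum of successor durations
Successors: activities 4 through 5 with durations [6, 3]
Sum of successor durations = 9
LF = 24 - 9 = 15

15


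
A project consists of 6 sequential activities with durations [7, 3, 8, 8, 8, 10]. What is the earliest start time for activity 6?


Activity 6 starts after activities 1 through 5 complete.
Predecessor durations: [7, 3, 8, 8, 8]
ES = 7 + 3 + 8 + 8 + 8 = 34

34


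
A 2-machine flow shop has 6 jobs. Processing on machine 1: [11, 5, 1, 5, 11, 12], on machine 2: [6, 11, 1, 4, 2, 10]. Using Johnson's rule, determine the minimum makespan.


Apply Johnson's rule:
  Group 1 (a <= b): [(3, 1, 1), (2, 5, 11)]
  Group 2 (a > b): [(6, 12, 10), (1, 11, 6), (4, 5, 4), (5, 11, 2)]
Optimal job order: [3, 2, 6, 1, 4, 5]
Schedule:
  Job 3: M1 done at 1, M2 done at 2
  Job 2: M1 done at 6, M2 done at 17
  Job 6: M1 done at 18, M2 done at 28
  Job 1: M1 done at 29, M2 done at 35
  Job 4: M1 done at 34, M2 done at 39
  Job 5: M1 done at 45, M2 done at 47
Makespan = 47

47


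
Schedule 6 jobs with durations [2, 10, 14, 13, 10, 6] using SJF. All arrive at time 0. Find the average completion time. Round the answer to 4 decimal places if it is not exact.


SJF order (ascending): [2, 6, 10, 10, 13, 14]
Completion times:
  Job 1: burst=2, C=2
  Job 2: burst=6, C=8
  Job 3: burst=10, C=18
  Job 4: burst=10, C=28
  Job 5: burst=13, C=41
  Job 6: burst=14, C=55
Average completion = 152/6 = 25.3333

25.3333


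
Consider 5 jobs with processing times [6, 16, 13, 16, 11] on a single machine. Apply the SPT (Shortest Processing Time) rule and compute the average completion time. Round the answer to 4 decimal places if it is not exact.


Sort jobs by processing time (SPT order): [6, 11, 13, 16, 16]
Compute completion times sequentially:
  Job 1: processing = 6, completes at 6
  Job 2: processing = 11, completes at 17
  Job 3: processing = 13, completes at 30
  Job 4: processing = 16, completes at 46
  Job 5: processing = 16, completes at 62
Sum of completion times = 161
Average completion time = 161/5 = 32.2

32.2


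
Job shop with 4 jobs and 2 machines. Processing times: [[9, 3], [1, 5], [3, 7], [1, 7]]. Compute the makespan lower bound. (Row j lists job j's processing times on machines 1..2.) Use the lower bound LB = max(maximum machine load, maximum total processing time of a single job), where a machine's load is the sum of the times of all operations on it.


Machine loads:
  Machine 1: 9 + 1 + 3 + 1 = 14
  Machine 2: 3 + 5 + 7 + 7 = 22
Max machine load = 22
Job totals:
  Job 1: 12
  Job 2: 6
  Job 3: 10
  Job 4: 8
Max job total = 12
Lower bound = max(22, 12) = 22

22


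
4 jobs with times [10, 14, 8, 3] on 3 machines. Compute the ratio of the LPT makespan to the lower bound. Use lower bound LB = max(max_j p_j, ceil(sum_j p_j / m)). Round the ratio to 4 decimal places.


LPT order: [14, 10, 8, 3]
Machine loads after assignment: [14, 10, 11]
LPT makespan = 14
Lower bound = max(max_job, ceil(total/3)) = max(14, 12) = 14
Ratio = 14 / 14 = 1.0

1.0


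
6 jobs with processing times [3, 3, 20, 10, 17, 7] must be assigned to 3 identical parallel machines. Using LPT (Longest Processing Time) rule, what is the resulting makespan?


Sort jobs in decreasing order (LPT): [20, 17, 10, 7, 3, 3]
Assign each job to the least loaded machine:
  Machine 1: jobs [20], load = 20
  Machine 2: jobs [17, 3], load = 20
  Machine 3: jobs [10, 7, 3], load = 20
Makespan = max load = 20

20


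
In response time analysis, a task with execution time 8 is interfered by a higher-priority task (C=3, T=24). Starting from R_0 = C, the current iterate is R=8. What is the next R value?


R_next = C + ceil(R_prev / T_hp) * C_hp
ceil(8 / 24) = ceil(0.3333) = 1
Interference = 1 * 3 = 3
R_next = 8 + 3 = 11

11


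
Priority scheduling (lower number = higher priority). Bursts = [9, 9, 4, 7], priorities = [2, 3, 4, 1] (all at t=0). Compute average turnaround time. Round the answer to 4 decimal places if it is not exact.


Sort by priority (ascending = highest first):
Order: [(1, 7), (2, 9), (3, 9), (4, 4)]
Completion times:
  Priority 1, burst=7, C=7
  Priority 2, burst=9, C=16
  Priority 3, burst=9, C=25
  Priority 4, burst=4, C=29
Average turnaround = 77/4 = 19.25

19.25


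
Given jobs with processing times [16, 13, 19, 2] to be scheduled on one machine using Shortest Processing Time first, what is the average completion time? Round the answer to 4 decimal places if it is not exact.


Sort jobs by processing time (SPT order): [2, 13, 16, 19]
Compute completion times sequentially:
  Job 1: processing = 2, completes at 2
  Job 2: processing = 13, completes at 15
  Job 3: processing = 16, completes at 31
  Job 4: processing = 19, completes at 50
Sum of completion times = 98
Average completion time = 98/4 = 24.5

24.5


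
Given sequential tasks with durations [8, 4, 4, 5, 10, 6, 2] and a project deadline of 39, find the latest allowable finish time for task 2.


LF(activity 2) = deadline - sum of successor durations
Successors: activities 3 through 7 with durations [4, 5, 10, 6, 2]
Sum of successor durations = 27
LF = 39 - 27 = 12

12


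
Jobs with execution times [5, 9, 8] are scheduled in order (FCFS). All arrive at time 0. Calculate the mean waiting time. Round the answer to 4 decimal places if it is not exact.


FCFS order (as given): [5, 9, 8]
Waiting times:
  Job 1: wait = 0
  Job 2: wait = 5
  Job 3: wait = 14
Sum of waiting times = 19
Average waiting time = 19/3 = 6.3333

6.3333


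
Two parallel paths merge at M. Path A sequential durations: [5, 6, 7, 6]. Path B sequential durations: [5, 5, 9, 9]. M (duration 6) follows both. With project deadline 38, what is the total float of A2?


Forward pass: ES(A2) = sum of predecessors on chain A = 5
EF = ES + duration = 5 + 6 = 11
Backward pass: LF(M) = deadline = 38; LS(M) = 38 - 6 = 32
LF(A2) = LS(M) - sum(successors on chain A) = 32 - 13 = 19
LS = LF - duration = 19 - 6 = 13
Total float = LS - ES = 13 - 5 = 8

8


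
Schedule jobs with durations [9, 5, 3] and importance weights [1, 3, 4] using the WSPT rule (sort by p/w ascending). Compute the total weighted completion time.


Compute p/w ratios and sort ascending (WSPT): [(3, 4), (5, 3), (9, 1)]
Compute weighted completion times:
  Job (p=3,w=4): C=3, w*C=4*3=12
  Job (p=5,w=3): C=8, w*C=3*8=24
  Job (p=9,w=1): C=17, w*C=1*17=17
Total weighted completion time = 53

53


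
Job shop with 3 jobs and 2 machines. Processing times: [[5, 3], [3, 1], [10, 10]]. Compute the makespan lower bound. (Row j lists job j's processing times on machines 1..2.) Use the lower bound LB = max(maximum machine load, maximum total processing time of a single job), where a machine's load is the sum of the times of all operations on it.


Machine loads:
  Machine 1: 5 + 3 + 10 = 18
  Machine 2: 3 + 1 + 10 = 14
Max machine load = 18
Job totals:
  Job 1: 8
  Job 2: 4
  Job 3: 20
Max job total = 20
Lower bound = max(18, 20) = 20

20


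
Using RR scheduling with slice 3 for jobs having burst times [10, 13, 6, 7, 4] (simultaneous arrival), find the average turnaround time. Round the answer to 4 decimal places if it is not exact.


Time quantum = 3
Execution trace:
  J1 runs 3 units, time = 3
  J2 runs 3 units, time = 6
  J3 runs 3 units, time = 9
  J4 runs 3 units, time = 12
  J5 runs 3 units, time = 15
  J1 runs 3 units, time = 18
  J2 runs 3 units, time = 21
  J3 runs 3 units, time = 24
  J4 runs 3 units, time = 27
  J5 runs 1 units, time = 28
  J1 runs 3 units, time = 31
  J2 runs 3 units, time = 34
  J4 runs 1 units, time = 35
  J1 runs 1 units, time = 36
  J2 runs 3 units, time = 39
  J2 runs 1 units, time = 40
Finish times: [36, 40, 24, 35, 28]
Average turnaround = 163/5 = 32.6

32.6


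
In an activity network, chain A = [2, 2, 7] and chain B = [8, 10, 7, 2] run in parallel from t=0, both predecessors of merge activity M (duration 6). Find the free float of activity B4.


ES(B4) = sum of predecessors on chain B = 25
EF(B4) = ES + duration = 25 + 2 = 27
Successor of B4 is M. ES(M) = max(sum(A), sum(B)) = max(11, 27) = 27
Free float = ES(successor) - EF(current) = 27 - 27 = 0

0


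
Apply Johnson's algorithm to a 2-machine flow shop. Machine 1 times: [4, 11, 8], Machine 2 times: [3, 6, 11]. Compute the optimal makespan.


Apply Johnson's rule:
  Group 1 (a <= b): [(3, 8, 11)]
  Group 2 (a > b): [(2, 11, 6), (1, 4, 3)]
Optimal job order: [3, 2, 1]
Schedule:
  Job 3: M1 done at 8, M2 done at 19
  Job 2: M1 done at 19, M2 done at 25
  Job 1: M1 done at 23, M2 done at 28
Makespan = 28

28


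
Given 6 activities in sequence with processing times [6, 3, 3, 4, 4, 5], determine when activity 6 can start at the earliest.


Activity 6 starts after activities 1 through 5 complete.
Predecessor durations: [6, 3, 3, 4, 4]
ES = 6 + 3 + 3 + 4 + 4 = 20

20


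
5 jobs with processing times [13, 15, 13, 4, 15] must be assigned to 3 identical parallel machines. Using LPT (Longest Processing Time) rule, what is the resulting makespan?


Sort jobs in decreasing order (LPT): [15, 15, 13, 13, 4]
Assign each job to the least loaded machine:
  Machine 1: jobs [15, 4], load = 19
  Machine 2: jobs [15], load = 15
  Machine 3: jobs [13, 13], load = 26
Makespan = max load = 26

26


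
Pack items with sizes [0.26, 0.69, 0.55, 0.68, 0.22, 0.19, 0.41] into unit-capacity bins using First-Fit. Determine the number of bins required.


Place items sequentially using First-Fit:
  Item 0.26 -> new Bin 1
  Item 0.69 -> Bin 1 (now 0.95)
  Item 0.55 -> new Bin 2
  Item 0.68 -> new Bin 3
  Item 0.22 -> Bin 2 (now 0.77)
  Item 0.19 -> Bin 2 (now 0.96)
  Item 0.41 -> new Bin 4
Total bins used = 4

4


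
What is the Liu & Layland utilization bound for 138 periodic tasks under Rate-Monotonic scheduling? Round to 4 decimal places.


Compute 2^(1/138) = 1.0050354411
Subtract 1: 1.0050354411 - 1 = 0.0050354411
Multiply by n: 138 * 0.0050354411 = 0.6948908718
Round to 4 dp: 0.6949

0.6949


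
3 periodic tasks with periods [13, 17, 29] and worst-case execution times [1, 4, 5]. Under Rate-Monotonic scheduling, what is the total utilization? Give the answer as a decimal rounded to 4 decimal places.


Compute individual utilizations (exact fractions):
  Task 1: C/T = 1/13 (approx. 0.0769)
  Task 2: C/T = 4/17 (approx. 0.2353)
  Task 3: C/T = 5/29 (approx. 0.1724)
Total utilization U = 1/13 + 4/17 + 5/29 = 3106/6409
Rounded to 4 decimal places: U = 0.4846
RM (Liu & Layland) bound for 3 tasks = 0.779763; compare with U = 3106/6409 (approx. 0.484631)
U <= bound, so schedulable by RM sufficient condition.

0.4846


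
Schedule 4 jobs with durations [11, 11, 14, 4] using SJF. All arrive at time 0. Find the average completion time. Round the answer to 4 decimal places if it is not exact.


SJF order (ascending): [4, 11, 11, 14]
Completion times:
  Job 1: burst=4, C=4
  Job 2: burst=11, C=15
  Job 3: burst=11, C=26
  Job 4: burst=14, C=40
Average completion = 85/4 = 21.25

21.25


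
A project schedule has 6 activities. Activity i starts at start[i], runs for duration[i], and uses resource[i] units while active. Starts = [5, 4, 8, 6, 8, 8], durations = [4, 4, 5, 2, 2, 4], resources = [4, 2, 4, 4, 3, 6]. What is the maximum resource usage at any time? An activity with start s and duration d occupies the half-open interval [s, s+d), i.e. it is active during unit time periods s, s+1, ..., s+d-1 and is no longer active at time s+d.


Each activity i is active on [start_i, start_i + duration_i).
Compute total resource usage per time slot:
  t=0: active resources = [], total = 0
  t=1: active resources = [], total = 0
  t=2: active resources = [], total = 0
  t=3: active resources = [], total = 0
  t=4: active resources = [2], total = 2
  t=5: active resources = [4, 2], total = 6
  t=6: active resources = [4, 2, 4], total = 10
  t=7: active resources = [4, 2, 4], total = 10
  t=8: active resources = [4, 4, 3, 6], total = 17
  t=9: active resources = [4, 3, 6], total = 13
  t=10: active resources = [4, 6], total = 10
  t=11: active resources = [4, 6], total = 10
  t=12: active resources = [4], total = 4
Peak resource demand = 17

17


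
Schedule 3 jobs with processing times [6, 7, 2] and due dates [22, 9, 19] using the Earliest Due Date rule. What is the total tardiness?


Sort by due date (EDD order): [(7, 9), (2, 19), (6, 22)]
Compute completion times and tardiness:
  Job 1: p=7, d=9, C=7, tardiness=max(0,7-9)=0
  Job 2: p=2, d=19, C=9, tardiness=max(0,9-19)=0
  Job 3: p=6, d=22, C=15, tardiness=max(0,15-22)=0
Total tardiness = 0

0


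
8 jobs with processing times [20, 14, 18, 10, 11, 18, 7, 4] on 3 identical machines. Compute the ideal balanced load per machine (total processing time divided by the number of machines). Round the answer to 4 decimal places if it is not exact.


Total processing time = 20 + 14 + 18 + 10 + 11 + 18 + 7 + 4 = 102
Number of machines = 3
Ideal balanced load = 102 / 3 = 34.0

34.0


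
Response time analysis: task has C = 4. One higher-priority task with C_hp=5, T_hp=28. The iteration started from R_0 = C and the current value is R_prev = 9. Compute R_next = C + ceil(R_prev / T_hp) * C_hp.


R_next = C + ceil(R_prev / T_hp) * C_hp
ceil(9 / 28) = ceil(0.3214) = 1
Interference = 1 * 5 = 5
R_next = 4 + 5 = 9
R_next = R_prev, so the iteration has converged (response time = 9).

9


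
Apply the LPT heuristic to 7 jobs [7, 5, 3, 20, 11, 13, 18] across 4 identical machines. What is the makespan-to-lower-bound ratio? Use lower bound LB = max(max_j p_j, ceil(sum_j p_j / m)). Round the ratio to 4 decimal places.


LPT order: [20, 18, 13, 11, 7, 5, 3]
Machine loads after assignment: [20, 21, 18, 18]
LPT makespan = 21
Lower bound = max(max_job, ceil(total/4)) = max(20, 20) = 20
Ratio = 21 / 20 = 1.05

1.05


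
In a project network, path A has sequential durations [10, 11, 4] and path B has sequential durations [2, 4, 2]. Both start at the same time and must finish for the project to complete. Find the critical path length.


Path A total = 10 + 11 + 4 = 25
Path B total = 2 + 4 + 2 = 8
Critical path = longest path = max(25, 8) = 25

25


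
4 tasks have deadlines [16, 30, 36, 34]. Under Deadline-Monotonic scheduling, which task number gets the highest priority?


Sort tasks by relative deadline (ascending):
  Task 1: deadline = 16
  Task 2: deadline = 30
  Task 4: deadline = 34
  Task 3: deadline = 36
Priority order (highest first): [1, 2, 4, 3]
Highest priority task = 1

1


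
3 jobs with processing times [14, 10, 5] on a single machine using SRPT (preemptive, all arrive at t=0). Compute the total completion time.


Since all jobs arrive at t=0, SRPT equals SPT ordering.
SPT order: [5, 10, 14]
Completion times:
  Job 1: p=5, C=5
  Job 2: p=10, C=15
  Job 3: p=14, C=29
Total completion time = 5 + 15 + 29 = 49

49


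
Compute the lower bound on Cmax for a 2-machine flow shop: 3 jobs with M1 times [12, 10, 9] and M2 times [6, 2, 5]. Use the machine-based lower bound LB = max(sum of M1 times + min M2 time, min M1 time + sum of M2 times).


LB1 = sum(M1 times) + min(M2 times) = 31 + 2 = 33
LB2 = min(M1 times) + sum(M2 times) = 9 + 13 = 22
Lower bound = max(LB1, LB2) = max(33, 22) = 33

33


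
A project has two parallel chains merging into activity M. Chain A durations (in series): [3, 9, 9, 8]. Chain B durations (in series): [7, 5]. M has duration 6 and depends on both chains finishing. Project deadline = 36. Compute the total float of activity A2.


Forward pass: ES(A2) = sum of predecessors on chain A = 3
EF = ES + duration = 3 + 9 = 12
Backward pass: LF(M) = deadline = 36; LS(M) = 36 - 6 = 30
LF(A2) = LS(M) - sum(successors on chain A) = 30 - 17 = 13
LS = LF - duration = 13 - 9 = 4
Total float = LS - ES = 4 - 3 = 1

1


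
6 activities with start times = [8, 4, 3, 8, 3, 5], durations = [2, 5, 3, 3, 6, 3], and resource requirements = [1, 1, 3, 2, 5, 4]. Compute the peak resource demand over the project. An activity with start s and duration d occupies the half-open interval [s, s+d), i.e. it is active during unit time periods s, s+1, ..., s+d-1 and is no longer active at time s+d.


Each activity i is active on [start_i, start_i + duration_i).
Compute total resource usage per time slot:
  t=0: active resources = [], total = 0
  t=1: active resources = [], total = 0
  t=2: active resources = [], total = 0
  t=3: active resources = [3, 5], total = 8
  t=4: active resources = [1, 3, 5], total = 9
  t=5: active resources = [1, 3, 5, 4], total = 13
  t=6: active resources = [1, 5, 4], total = 10
  t=7: active resources = [1, 5, 4], total = 10
  t=8: active resources = [1, 1, 2, 5], total = 9
  t=9: active resources = [1, 2], total = 3
  t=10: active resources = [2], total = 2
Peak resource demand = 13

13


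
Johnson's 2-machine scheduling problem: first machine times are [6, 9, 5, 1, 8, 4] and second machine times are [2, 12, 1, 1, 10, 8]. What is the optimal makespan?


Apply Johnson's rule:
  Group 1 (a <= b): [(4, 1, 1), (6, 4, 8), (5, 8, 10), (2, 9, 12)]
  Group 2 (a > b): [(1, 6, 2), (3, 5, 1)]
Optimal job order: [4, 6, 5, 2, 1, 3]
Schedule:
  Job 4: M1 done at 1, M2 done at 2
  Job 6: M1 done at 5, M2 done at 13
  Job 5: M1 done at 13, M2 done at 23
  Job 2: M1 done at 22, M2 done at 35
  Job 1: M1 done at 28, M2 done at 37
  Job 3: M1 done at 33, M2 done at 38
Makespan = 38

38


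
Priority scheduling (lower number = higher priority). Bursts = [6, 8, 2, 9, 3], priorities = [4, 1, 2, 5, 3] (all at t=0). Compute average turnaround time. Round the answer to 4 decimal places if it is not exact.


Sort by priority (ascending = highest first):
Order: [(1, 8), (2, 2), (3, 3), (4, 6), (5, 9)]
Completion times:
  Priority 1, burst=8, C=8
  Priority 2, burst=2, C=10
  Priority 3, burst=3, C=13
  Priority 4, burst=6, C=19
  Priority 5, burst=9, C=28
Average turnaround = 78/5 = 15.6

15.6


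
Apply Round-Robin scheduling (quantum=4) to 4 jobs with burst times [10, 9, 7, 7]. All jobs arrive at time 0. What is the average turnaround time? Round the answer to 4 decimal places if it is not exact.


Time quantum = 4
Execution trace:
  J1 runs 4 units, time = 4
  J2 runs 4 units, time = 8
  J3 runs 4 units, time = 12
  J4 runs 4 units, time = 16
  J1 runs 4 units, time = 20
  J2 runs 4 units, time = 24
  J3 runs 3 units, time = 27
  J4 runs 3 units, time = 30
  J1 runs 2 units, time = 32
  J2 runs 1 units, time = 33
Finish times: [32, 33, 27, 30]
Average turnaround = 122/4 = 30.5

30.5


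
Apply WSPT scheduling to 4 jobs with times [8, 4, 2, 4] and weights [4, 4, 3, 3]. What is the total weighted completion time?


Compute p/w ratios and sort ascending (WSPT): [(2, 3), (4, 4), (4, 3), (8, 4)]
Compute weighted completion times:
  Job (p=2,w=3): C=2, w*C=3*2=6
  Job (p=4,w=4): C=6, w*C=4*6=24
  Job (p=4,w=3): C=10, w*C=3*10=30
  Job (p=8,w=4): C=18, w*C=4*18=72
Total weighted completion time = 132

132


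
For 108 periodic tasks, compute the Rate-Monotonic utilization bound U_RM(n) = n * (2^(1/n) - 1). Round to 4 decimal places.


Compute 2^(1/108) = 1.0064386691
Subtract 1: 1.0064386691 - 1 = 0.0064386691
Multiply by n: 108 * 0.0064386691 = 0.6953762628
Round to 4 dp: 0.6954

0.6954


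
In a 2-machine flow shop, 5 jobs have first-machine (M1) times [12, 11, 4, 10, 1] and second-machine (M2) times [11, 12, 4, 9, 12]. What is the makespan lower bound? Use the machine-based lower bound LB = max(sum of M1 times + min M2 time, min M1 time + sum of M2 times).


LB1 = sum(M1 times) + min(M2 times) = 38 + 4 = 42
LB2 = min(M1 times) + sum(M2 times) = 1 + 48 = 49
Lower bound = max(LB1, LB2) = max(42, 49) = 49

49


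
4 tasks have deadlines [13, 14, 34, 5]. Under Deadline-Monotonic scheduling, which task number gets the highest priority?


Sort tasks by relative deadline (ascending):
  Task 4: deadline = 5
  Task 1: deadline = 13
  Task 2: deadline = 14
  Task 3: deadline = 34
Priority order (highest first): [4, 1, 2, 3]
Highest priority task = 4

4


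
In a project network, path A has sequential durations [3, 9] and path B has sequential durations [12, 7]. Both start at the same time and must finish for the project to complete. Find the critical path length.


Path A total = 3 + 9 = 12
Path B total = 12 + 7 = 19
Critical path = longest path = max(12, 19) = 19

19


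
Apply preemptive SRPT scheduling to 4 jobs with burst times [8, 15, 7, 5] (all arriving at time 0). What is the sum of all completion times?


Since all jobs arrive at t=0, SRPT equals SPT ordering.
SPT order: [5, 7, 8, 15]
Completion times:
  Job 1: p=5, C=5
  Job 2: p=7, C=12
  Job 3: p=8, C=20
  Job 4: p=15, C=35
Total completion time = 5 + 12 + 20 + 35 = 72

72


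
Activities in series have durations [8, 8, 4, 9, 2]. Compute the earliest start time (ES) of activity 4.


Activity 4 starts after activities 1 through 3 complete.
Predecessor durations: [8, 8, 4]
ES = 8 + 8 + 4 = 20

20


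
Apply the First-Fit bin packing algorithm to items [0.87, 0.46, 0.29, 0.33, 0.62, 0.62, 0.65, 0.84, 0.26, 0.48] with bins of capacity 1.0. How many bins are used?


Place items sequentially using First-Fit:
  Item 0.87 -> new Bin 1
  Item 0.46 -> new Bin 2
  Item 0.29 -> Bin 2 (now 0.75)
  Item 0.33 -> new Bin 3
  Item 0.62 -> Bin 3 (now 0.95)
  Item 0.62 -> new Bin 4
  Item 0.65 -> new Bin 5
  Item 0.84 -> new Bin 6
  Item 0.26 -> Bin 4 (now 0.88)
  Item 0.48 -> new Bin 7
Total bins used = 7

7


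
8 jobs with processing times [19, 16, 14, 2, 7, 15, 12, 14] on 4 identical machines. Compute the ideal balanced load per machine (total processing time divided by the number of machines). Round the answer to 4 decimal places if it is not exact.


Total processing time = 19 + 16 + 14 + 2 + 7 + 15 + 12 + 14 = 99
Number of machines = 4
Ideal balanced load = 99 / 4 = 24.75

24.75


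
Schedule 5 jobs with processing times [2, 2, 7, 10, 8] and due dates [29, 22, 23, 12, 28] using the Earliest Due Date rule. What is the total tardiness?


Sort by due date (EDD order): [(10, 12), (2, 22), (7, 23), (8, 28), (2, 29)]
Compute completion times and tardiness:
  Job 1: p=10, d=12, C=10, tardiness=max(0,10-12)=0
  Job 2: p=2, d=22, C=12, tardiness=max(0,12-22)=0
  Job 3: p=7, d=23, C=19, tardiness=max(0,19-23)=0
  Job 4: p=8, d=28, C=27, tardiness=max(0,27-28)=0
  Job 5: p=2, d=29, C=29, tardiness=max(0,29-29)=0
Total tardiness = 0

0


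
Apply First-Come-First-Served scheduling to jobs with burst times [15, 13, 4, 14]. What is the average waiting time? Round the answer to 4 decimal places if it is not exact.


FCFS order (as given): [15, 13, 4, 14]
Waiting times:
  Job 1: wait = 0
  Job 2: wait = 15
  Job 3: wait = 28
  Job 4: wait = 32
Sum of waiting times = 75
Average waiting time = 75/4 = 18.75

18.75


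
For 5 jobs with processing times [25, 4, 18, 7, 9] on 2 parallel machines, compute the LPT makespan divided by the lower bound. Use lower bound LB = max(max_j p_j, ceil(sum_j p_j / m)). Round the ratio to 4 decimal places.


LPT order: [25, 18, 9, 7, 4]
Machine loads after assignment: [32, 31]
LPT makespan = 32
Lower bound = max(max_job, ceil(total/2)) = max(25, 32) = 32
Ratio = 32 / 32 = 1.0

1.0


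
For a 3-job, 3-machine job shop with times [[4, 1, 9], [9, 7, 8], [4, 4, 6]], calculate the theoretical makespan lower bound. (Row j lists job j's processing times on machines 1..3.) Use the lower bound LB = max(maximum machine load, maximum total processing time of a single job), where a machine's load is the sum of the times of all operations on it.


Machine loads:
  Machine 1: 4 + 9 + 4 = 17
  Machine 2: 1 + 7 + 4 = 12
  Machine 3: 9 + 8 + 6 = 23
Max machine load = 23
Job totals:
  Job 1: 14
  Job 2: 24
  Job 3: 14
Max job total = 24
Lower bound = max(23, 24) = 24

24


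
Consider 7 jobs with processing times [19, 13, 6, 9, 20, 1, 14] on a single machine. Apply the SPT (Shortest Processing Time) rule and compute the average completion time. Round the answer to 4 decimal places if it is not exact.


Sort jobs by processing time (SPT order): [1, 6, 9, 13, 14, 19, 20]
Compute completion times sequentially:
  Job 1: processing = 1, completes at 1
  Job 2: processing = 6, completes at 7
  Job 3: processing = 9, completes at 16
  Job 4: processing = 13, completes at 29
  Job 5: processing = 14, completes at 43
  Job 6: processing = 19, completes at 62
  Job 7: processing = 20, completes at 82
Sum of completion times = 240
Average completion time = 240/7 = 34.2857

34.2857


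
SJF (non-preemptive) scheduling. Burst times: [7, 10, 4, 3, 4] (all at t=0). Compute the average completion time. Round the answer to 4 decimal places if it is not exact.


SJF order (ascending): [3, 4, 4, 7, 10]
Completion times:
  Job 1: burst=3, C=3
  Job 2: burst=4, C=7
  Job 3: burst=4, C=11
  Job 4: burst=7, C=18
  Job 5: burst=10, C=28
Average completion = 67/5 = 13.4

13.4


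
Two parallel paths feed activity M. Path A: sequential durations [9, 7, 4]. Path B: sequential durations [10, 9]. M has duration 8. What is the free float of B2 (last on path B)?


ES(B2) = sum of predecessors on chain B = 10
EF(B2) = ES + duration = 10 + 9 = 19
Successor of B2 is M. ES(M) = max(sum(A), sum(B)) = max(20, 19) = 20
Free float = ES(successor) - EF(current) = 20 - 19 = 1

1


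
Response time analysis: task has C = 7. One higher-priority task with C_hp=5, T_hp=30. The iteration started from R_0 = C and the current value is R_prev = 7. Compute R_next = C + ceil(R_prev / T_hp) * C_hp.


R_next = C + ceil(R_prev / T_hp) * C_hp
ceil(7 / 30) = ceil(0.2333) = 1
Interference = 1 * 5 = 5
R_next = 7 + 5 = 12

12


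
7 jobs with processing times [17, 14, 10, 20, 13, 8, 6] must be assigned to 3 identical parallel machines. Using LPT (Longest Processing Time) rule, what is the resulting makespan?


Sort jobs in decreasing order (LPT): [20, 17, 14, 13, 10, 8, 6]
Assign each job to the least loaded machine:
  Machine 1: jobs [20, 8], load = 28
  Machine 2: jobs [17, 10, 6], load = 33
  Machine 3: jobs [14, 13], load = 27
Makespan = max load = 33

33


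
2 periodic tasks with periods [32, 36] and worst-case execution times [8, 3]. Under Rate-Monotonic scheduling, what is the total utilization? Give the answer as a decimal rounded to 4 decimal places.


Compute individual utilizations (exact fractions):
  Task 1: C/T = 8/32 = 1/4 (approx. 0.25)
  Task 2: C/T = 3/36 = 1/12 (approx. 0.0833)
Total utilization U = 1/4 + 1/12 = 1/3
Rounded to 4 decimal places: U = 0.3333
RM (Liu & Layland) bound for 2 tasks = 0.828427; compare with U = 1/3 (approx. 0.333333)
U <= bound, so schedulable by RM sufficient condition.

0.3333


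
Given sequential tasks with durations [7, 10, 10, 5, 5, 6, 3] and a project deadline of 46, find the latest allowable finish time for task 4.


LF(activity 4) = deadline - sum of successor durations
Successors: activities 5 through 7 with durations [5, 6, 3]
Sum of successor durations = 14
LF = 46 - 14 = 32

32
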